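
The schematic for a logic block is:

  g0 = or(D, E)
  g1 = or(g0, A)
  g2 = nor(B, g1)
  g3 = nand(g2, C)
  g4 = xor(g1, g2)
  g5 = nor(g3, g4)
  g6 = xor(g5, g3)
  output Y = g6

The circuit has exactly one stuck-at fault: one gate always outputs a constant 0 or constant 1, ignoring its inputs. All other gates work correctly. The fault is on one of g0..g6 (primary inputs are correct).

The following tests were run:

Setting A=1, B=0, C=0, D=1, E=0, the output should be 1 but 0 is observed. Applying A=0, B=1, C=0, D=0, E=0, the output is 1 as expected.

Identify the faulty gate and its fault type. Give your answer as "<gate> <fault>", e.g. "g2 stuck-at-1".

g3 stuck-at-0

Fault-free values for test 1 (A=1, B=0, C=0, D=1, E=0): g0=1, g1=1, g2=0, g3=1, g4=1, g5=0, g6=1, giving Y=1. Observed 0.
Test 1: faults giving observed 0 are {g3 stuck-at-0, g5 stuck-at-1, g6 stuck-at-0}.
Test 2 (A=0, B=1, C=0, D=0, E=0): fault-free g0=0, g1=0, g2=0, g3=1, g4=0, g5=0, g6=1 → 1; observed 1. Eliminates g5 stuck-at-1, g6 stuck-at-0.
Only g3 stuck-at-0 is consistent with every test.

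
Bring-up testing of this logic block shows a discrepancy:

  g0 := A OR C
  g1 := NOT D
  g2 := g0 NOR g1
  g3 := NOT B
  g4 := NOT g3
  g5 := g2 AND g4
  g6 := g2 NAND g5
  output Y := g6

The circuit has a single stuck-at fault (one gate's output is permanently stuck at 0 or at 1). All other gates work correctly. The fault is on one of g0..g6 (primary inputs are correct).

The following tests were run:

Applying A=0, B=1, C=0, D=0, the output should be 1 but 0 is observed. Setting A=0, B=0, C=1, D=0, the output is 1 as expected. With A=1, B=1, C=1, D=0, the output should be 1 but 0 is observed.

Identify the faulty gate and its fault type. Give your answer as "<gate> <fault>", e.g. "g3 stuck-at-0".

g2 stuck-at-1

Fault-free values for test 1 (A=0, B=1, C=0, D=0): g0=0, g1=1, g2=0, g3=0, g4=1, g5=0, g6=1, giving Y=1. Observed 0.
Test 1: faults giving observed 0 are {g1 stuck-at-0, g2 stuck-at-1, g6 stuck-at-0}.
Test 2 (A=0, B=0, C=1, D=0): fault-free g0=1, g1=1, g2=0, g3=1, g4=0, g5=0, g6=1 → 1; observed 1. Eliminates g6 stuck-at-0.
Test 3 (A=1, B=1, C=1, D=0): fault-free g0=1, g1=1, g2=0, g3=0, g4=1, g5=0, g6=1 → 1; observed 0. Eliminates g1 stuck-at-0.
Only g2 stuck-at-1 is consistent with every test.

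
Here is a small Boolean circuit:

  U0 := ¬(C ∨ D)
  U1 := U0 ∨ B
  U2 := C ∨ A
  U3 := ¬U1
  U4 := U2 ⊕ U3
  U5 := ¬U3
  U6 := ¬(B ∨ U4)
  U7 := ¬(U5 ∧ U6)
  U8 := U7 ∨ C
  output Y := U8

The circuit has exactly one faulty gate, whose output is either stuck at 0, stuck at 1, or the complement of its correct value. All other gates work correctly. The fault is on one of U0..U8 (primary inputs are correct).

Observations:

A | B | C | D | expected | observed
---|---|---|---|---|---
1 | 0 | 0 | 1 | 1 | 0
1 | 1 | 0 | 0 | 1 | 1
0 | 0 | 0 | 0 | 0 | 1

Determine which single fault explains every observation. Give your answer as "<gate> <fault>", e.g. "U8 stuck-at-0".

Fault-free values for test 1 (A=1, B=0, C=0, D=1): U0=0, U1=0, U2=1, U3=1, U4=0, U5=0, U6=1, U7=1, U8=1, giving Y=1. Observed 0.
Test 1: faults giving observed 0 are {U5 stuck-at-1, U5 inverted output, U7 stuck-at-0, U7 inverted output, U8 stuck-at-0, U8 inverted output}.
Test 2 (A=1, B=1, C=0, D=0): fault-free U0=1, U1=1, U2=1, U3=0, U4=1, U5=1, U6=0, U7=1, U8=1 → 1; observed 1. Eliminates U7 stuck-at-0, U7 inverted output, U8 stuck-at-0, U8 inverted output.
Test 3 (A=0, B=0, C=0, D=0): fault-free U0=1, U1=1, U2=0, U3=0, U4=0, U5=1, U6=1, U7=0, U8=0 → 0; observed 1. Eliminates U5 stuck-at-1.
Only U5 inverted output is consistent with every test.

U5 inverted output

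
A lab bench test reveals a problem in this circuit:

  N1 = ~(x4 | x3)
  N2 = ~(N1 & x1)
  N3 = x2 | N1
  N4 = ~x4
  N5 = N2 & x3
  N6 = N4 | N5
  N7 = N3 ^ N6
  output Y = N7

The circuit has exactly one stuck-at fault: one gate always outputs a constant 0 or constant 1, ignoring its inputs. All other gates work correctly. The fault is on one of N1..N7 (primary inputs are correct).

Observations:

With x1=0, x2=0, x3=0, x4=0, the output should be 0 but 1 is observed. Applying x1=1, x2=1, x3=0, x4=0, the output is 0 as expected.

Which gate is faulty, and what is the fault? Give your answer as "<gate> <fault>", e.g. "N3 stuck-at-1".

Fault-free values for test 1 (x1=0, x2=0, x3=0, x4=0): N1=1, N2=1, N3=1, N4=1, N5=0, N6=1, N7=0, giving Y=0. Observed 1.
Test 1: faults giving observed 1 are {N1 stuck-at-0, N3 stuck-at-0, N4 stuck-at-0, N6 stuck-at-0, N7 stuck-at-1}.
Test 2 (x1=1, x2=1, x3=0, x4=0): fault-free N1=1, N2=0, N3=1, N4=1, N5=0, N6=1, N7=0 → 0; observed 0. Eliminates N3 stuck-at-0, N4 stuck-at-0, N6 stuck-at-0, N7 stuck-at-1.
Only N1 stuck-at-0 is consistent with every test.

N1 stuck-at-0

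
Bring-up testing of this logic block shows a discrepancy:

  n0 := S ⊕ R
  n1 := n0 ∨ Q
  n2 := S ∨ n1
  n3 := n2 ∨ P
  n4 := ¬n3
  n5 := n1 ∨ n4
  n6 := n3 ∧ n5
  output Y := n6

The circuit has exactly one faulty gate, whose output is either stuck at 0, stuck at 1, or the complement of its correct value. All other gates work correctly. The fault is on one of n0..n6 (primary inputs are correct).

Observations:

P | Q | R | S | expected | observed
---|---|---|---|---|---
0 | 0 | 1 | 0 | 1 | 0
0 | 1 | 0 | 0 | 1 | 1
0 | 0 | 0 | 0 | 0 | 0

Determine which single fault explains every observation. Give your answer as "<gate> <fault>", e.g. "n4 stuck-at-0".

Fault-free values for test 1 (P=0, Q=0, R=1, S=0): n0=1, n1=1, n2=1, n3=1, n4=0, n5=1, n6=1, giving Y=1. Observed 0.
Test 1: faults giving observed 0 are {n0 stuck-at-0, n0 inverted output, n1 stuck-at-0, n1 inverted output, n2 stuck-at-0, n2 inverted output, n3 stuck-at-0, n3 inverted output, n5 stuck-at-0, n5 inverted output, n6 stuck-at-0, n6 inverted output}.
Test 2 (P=0, Q=1, R=0, S=0): fault-free n0=0, n1=1, n2=1, n3=1, n4=0, n5=1, n6=1 → 1; observed 1. Eliminates n1 stuck-at-0, n1 inverted output, n2 stuck-at-0, n2 inverted output, n3 stuck-at-0, n3 inverted output, n5 stuck-at-0, n5 inverted output, n6 stuck-at-0, n6 inverted output.
Test 3 (P=0, Q=0, R=0, S=0): fault-free n0=0, n1=0, n2=0, n3=0, n4=1, n5=1, n6=0 → 0; observed 0. Eliminates n0 inverted output.
Only n0 stuck-at-0 is consistent with every test.

n0 stuck-at-0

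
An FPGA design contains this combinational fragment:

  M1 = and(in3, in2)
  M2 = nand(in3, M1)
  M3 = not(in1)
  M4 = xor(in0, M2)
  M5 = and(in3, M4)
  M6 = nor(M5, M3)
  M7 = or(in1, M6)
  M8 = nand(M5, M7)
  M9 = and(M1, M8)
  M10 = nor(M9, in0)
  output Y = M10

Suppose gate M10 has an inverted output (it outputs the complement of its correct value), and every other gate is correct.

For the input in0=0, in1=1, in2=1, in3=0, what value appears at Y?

Propagate with M10 forced: M1=0, M2=1, M3=0, M4=1, M5=0, M6=1, M7=1, M8=1, M9=0, M10=0 [inverted output].
So Y = 0. (Without the fault it would be 1.)

0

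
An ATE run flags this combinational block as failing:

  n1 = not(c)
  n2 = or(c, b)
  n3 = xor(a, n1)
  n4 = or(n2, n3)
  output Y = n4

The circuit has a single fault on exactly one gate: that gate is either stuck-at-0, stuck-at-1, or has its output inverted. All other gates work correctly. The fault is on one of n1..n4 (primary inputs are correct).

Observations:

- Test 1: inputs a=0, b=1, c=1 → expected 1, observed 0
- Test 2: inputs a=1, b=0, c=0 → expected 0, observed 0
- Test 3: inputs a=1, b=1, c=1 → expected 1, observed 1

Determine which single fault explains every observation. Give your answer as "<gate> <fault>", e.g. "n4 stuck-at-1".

n2 stuck-at-0

Fault-free values for test 1 (a=0, b=1, c=1): n1=0, n2=1, n3=0, n4=1, giving Y=1. Observed 0.
Test 1: faults giving observed 0 are {n2 stuck-at-0, n2 inverted output, n4 stuck-at-0, n4 inverted output}.
Test 2 (a=1, b=0, c=0): fault-free n1=1, n2=0, n3=0, n4=0 → 0; observed 0. Eliminates n2 inverted output, n4 inverted output.
Test 3 (a=1, b=1, c=1): fault-free n1=0, n2=1, n3=1, n4=1 → 1; observed 1. Eliminates n4 stuck-at-0.
Only n2 stuck-at-0 is consistent with every test.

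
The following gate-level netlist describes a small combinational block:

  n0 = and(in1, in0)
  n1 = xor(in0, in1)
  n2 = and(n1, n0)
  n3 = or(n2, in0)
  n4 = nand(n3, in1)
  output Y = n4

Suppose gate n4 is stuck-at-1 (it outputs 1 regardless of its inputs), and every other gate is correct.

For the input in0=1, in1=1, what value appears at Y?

Propagate with n4 forced: n0=1, n1=0, n2=0, n3=1, n4=1 [stuck-at-1].
So Y = 1. (Without the fault it would be 0.)

1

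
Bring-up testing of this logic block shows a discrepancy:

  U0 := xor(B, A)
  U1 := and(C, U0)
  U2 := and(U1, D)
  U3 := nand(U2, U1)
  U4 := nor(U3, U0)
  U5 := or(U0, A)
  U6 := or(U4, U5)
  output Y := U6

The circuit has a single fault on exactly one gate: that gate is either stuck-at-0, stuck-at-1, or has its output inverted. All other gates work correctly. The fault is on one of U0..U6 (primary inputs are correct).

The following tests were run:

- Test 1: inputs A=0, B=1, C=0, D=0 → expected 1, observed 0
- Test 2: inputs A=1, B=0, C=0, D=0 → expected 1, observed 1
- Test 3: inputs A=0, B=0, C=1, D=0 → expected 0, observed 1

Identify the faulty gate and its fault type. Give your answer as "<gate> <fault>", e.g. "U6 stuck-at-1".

U0 inverted output

Fault-free values for test 1 (A=0, B=1, C=0, D=0): U0=1, U1=0, U2=0, U3=1, U4=0, U5=1, U6=1, giving Y=1. Observed 0.
Test 1: faults giving observed 0 are {U0 stuck-at-0, U0 inverted output, U5 stuck-at-0, U5 inverted output, U6 stuck-at-0, U6 inverted output}.
Test 2 (A=1, B=0, C=0, D=0): fault-free U0=1, U1=0, U2=0, U3=1, U4=0, U5=1, U6=1 → 1; observed 1. Eliminates U5 stuck-at-0, U5 inverted output, U6 stuck-at-0, U6 inverted output.
Test 3 (A=0, B=0, C=1, D=0): fault-free U0=0, U1=0, U2=0, U3=1, U4=0, U5=0, U6=0 → 0; observed 1. Eliminates U0 stuck-at-0.
Only U0 inverted output is consistent with every test.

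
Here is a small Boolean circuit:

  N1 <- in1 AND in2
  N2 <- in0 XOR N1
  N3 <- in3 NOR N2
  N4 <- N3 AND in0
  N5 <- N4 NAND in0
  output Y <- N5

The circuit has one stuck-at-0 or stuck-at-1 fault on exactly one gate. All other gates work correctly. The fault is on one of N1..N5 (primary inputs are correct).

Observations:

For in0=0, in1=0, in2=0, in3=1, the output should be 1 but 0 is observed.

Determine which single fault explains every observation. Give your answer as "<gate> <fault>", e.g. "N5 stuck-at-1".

N5 stuck-at-0

Fault-free values for test 1 (in0=0, in1=0, in2=0, in3=1): N1=0, N2=0, N3=0, N4=0, N5=1, giving Y=1. Observed 0.
Test 1: faults giving observed 0 are {N5 stuck-at-0}.
Only N5 stuck-at-0 is consistent with every test.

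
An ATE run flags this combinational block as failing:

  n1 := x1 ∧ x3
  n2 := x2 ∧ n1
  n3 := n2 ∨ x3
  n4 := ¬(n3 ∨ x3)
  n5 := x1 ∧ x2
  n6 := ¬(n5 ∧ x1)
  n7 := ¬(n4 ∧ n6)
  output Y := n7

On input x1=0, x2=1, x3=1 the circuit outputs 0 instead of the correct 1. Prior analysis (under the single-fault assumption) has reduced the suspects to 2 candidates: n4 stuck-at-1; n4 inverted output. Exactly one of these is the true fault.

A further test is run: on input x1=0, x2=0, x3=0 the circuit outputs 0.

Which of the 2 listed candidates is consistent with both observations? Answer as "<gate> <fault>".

Evaluate each candidate on input x1=0, x2=0, x3=0:
  n4 stuck-at-1: n1=0, n2=0, n3=0, n4=1 [stuck-at-1], n5=0, n6=1, n7=0 → 0 — matches
  n4 inverted output: n1=0, n2=0, n3=0, n4=0 [inverted output], n5=0, n6=1, n7=1 → 1 — eliminated
Only n4 stuck-at-1 reproduces the observed 0.

n4 stuck-at-1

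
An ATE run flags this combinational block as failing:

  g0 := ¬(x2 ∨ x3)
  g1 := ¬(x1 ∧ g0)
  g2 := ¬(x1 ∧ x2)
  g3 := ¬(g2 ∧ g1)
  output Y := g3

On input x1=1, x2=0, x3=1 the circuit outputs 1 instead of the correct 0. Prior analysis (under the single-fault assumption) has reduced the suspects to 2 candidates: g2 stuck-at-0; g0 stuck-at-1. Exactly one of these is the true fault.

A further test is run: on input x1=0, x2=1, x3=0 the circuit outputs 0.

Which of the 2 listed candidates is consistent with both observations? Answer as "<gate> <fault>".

Evaluate each candidate on input x1=0, x2=1, x3=0:
  g2 stuck-at-0: g0=0, g1=1, g2=0 [stuck-at-0], g3=1 → 1 — eliminated
  g0 stuck-at-1: g0=1 [stuck-at-1], g1=1, g2=1, g3=0 → 0 — matches
Only g0 stuck-at-1 reproduces the observed 0.

g0 stuck-at-1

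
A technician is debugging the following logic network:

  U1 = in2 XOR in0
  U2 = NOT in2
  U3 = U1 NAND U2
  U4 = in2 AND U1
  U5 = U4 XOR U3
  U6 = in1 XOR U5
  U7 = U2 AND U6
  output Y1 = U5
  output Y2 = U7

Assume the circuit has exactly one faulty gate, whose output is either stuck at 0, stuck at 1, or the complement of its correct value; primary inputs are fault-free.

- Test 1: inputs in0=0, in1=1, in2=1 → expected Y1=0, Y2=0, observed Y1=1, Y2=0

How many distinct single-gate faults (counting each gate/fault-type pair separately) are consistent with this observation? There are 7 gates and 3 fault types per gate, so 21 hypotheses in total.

10

Fault-free: U1=1, U2=0, U3=1, U4=1, U5=0, U6=1, U7=0 → Y1=0, Y2=0. Observed Y1=1, Y2=0.
  U1: stuck-at-0, inverted output ✓; others ✗
  U2: stuck-at-1, inverted output ✓; others ✗
  U3: stuck-at-0, inverted output ✓; others ✗
  U4: stuck-at-0, inverted output ✓; others ✗
  U5: stuck-at-1, inverted output ✓; others ✗
  U6: none of the 3 fault types match ✗
  U7: none of the 3 fault types match ✗
Consistent faults: {U1 stuck-at-0, U1 inverted output, U2 stuck-at-1, U2 inverted output, U3 stuck-at-0, U3 inverted output, U4 stuck-at-0, U4 inverted output, U5 stuck-at-1, U5 inverted output} — 10 in all.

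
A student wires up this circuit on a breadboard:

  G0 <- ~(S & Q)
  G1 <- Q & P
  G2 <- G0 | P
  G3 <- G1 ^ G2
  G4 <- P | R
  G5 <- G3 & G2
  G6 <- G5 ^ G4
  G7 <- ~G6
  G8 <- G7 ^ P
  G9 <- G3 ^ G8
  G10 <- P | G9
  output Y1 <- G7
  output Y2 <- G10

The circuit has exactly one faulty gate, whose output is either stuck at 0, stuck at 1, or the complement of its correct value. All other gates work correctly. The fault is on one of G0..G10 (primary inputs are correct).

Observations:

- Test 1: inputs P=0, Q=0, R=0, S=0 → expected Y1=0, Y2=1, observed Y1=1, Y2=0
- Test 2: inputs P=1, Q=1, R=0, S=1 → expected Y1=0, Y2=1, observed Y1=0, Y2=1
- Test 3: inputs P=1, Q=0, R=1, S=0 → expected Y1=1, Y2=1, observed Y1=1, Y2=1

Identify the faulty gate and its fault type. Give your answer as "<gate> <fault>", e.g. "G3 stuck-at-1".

G4 stuck-at-1

Fault-free values for test 1 (P=0, Q=0, R=0, S=0): G0=1, G1=0, G2=1, G3=1, G4=0, G5=1, G6=1, G7=0, G8=0, G9=1, G10=1, giving Y1=0, Y2=1. Observed Y1=1, Y2=0.
Test 1: faults giving observed Y1=1, Y2=0 are {G4 stuck-at-1, G4 inverted output, G5 stuck-at-0, G5 inverted output, G6 stuck-at-0, G6 inverted output, G7 stuck-at-1, G7 inverted output}.
Test 2 (P=1, Q=1, R=0, S=1): fault-free G0=0, G1=1, G2=1, G3=0, G4=1, G5=0, G6=1, G7=0, G8=1, G9=1, G10=1 → Y1=0, Y2=1; observed Y1=0, Y2=1. Eliminates G4 inverted output, G5 inverted output, G6 stuck-at-0, G6 inverted output, G7 stuck-at-1, G7 inverted output.
Test 3 (P=1, Q=0, R=1, S=0): fault-free G0=1, G1=0, G2=1, G3=1, G4=1, G5=1, G6=0, G7=1, G8=0, G9=1, G10=1 → Y1=1, Y2=1; observed Y1=1, Y2=1. Eliminates G5 stuck-at-0.
Only G4 stuck-at-1 is consistent with every test.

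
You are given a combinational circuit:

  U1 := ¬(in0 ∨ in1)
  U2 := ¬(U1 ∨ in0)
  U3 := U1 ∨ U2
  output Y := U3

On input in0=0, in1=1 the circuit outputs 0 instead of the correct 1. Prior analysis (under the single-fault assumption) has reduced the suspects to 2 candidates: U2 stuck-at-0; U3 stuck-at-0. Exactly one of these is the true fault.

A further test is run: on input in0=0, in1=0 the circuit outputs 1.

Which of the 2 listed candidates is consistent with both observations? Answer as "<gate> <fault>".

U2 stuck-at-0

Evaluate each candidate on input in0=0, in1=0:
  U2 stuck-at-0: U1=1, U2=0 [stuck-at-0], U3=1 → 1 — matches
  U3 stuck-at-0: U1=1, U2=0, U3=0 [stuck-at-0] → 0 — eliminated
Only U2 stuck-at-0 reproduces the observed 1.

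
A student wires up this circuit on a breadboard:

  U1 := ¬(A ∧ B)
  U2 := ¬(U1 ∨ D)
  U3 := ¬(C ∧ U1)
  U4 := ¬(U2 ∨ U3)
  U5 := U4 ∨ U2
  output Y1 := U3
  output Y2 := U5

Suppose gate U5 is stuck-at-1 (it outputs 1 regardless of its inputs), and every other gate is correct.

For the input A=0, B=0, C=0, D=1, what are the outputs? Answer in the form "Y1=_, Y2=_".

Propagate with U5 forced: U1=1, U2=0, U3=1, U4=0, U5=1 [stuck-at-1].
So the outputs are Y1=1, Y2=1. (Without the fault they would be Y1=1, Y2=0.)

Y1=1, Y2=1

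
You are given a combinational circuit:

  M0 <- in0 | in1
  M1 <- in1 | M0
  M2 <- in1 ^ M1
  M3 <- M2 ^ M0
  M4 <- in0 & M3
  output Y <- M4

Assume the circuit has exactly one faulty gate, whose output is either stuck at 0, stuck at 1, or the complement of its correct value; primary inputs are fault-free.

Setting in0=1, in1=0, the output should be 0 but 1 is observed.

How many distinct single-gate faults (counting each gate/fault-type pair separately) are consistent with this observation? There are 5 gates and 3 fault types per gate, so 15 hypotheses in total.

Fault-free: M0=1, M1=1, M2=1, M3=0, M4=0 → 0. Observed 1.
  M0: none of the 3 fault types match ✗
  M1: stuck-at-0, inverted output ✓; others ✗
  M2: stuck-at-0, inverted output ✓; others ✗
  M3: stuck-at-1, inverted output ✓; others ✗
  M4: stuck-at-1, inverted output ✓; others ✗
Consistent faults: {M1 stuck-at-0, M1 inverted output, M2 stuck-at-0, M2 inverted output, M3 stuck-at-1, M3 inverted output, M4 stuck-at-1, M4 inverted output} — 8 in all.

8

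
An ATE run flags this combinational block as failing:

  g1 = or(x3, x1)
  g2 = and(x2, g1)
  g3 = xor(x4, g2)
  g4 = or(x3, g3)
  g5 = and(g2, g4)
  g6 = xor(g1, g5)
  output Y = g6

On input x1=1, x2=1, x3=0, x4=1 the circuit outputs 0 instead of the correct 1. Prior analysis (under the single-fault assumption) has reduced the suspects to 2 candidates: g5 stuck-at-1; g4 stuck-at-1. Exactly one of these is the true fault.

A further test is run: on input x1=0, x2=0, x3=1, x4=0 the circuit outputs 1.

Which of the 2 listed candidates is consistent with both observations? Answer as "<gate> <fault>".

Evaluate each candidate on input x1=0, x2=0, x3=1, x4=0:
  g5 stuck-at-1: g1=1, g2=0, g3=0, g4=1, g5=1 [stuck-at-1], g6=0 → 0 — eliminated
  g4 stuck-at-1: g1=1, g2=0, g3=0, g4=1 [stuck-at-1], g5=0, g6=1 → 1 — matches
Only g4 stuck-at-1 reproduces the observed 1.

g4 stuck-at-1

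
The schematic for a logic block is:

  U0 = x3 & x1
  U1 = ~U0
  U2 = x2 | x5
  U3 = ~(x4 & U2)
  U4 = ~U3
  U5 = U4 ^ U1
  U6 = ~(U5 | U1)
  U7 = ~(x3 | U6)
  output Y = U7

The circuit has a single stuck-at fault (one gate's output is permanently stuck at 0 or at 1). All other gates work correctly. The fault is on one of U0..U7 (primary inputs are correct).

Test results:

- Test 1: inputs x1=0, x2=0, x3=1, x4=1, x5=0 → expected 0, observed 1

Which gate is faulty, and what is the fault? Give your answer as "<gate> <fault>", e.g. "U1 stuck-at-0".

Fault-free values for test 1 (x1=0, x2=0, x3=1, x4=1, x5=0): U0=0, U1=1, U2=0, U3=1, U4=0, U5=1, U6=0, U7=0, giving Y=0. Observed 1.
Test 1: faults giving observed 1 are {U7 stuck-at-1}.
Only U7 stuck-at-1 is consistent with every test.

U7 stuck-at-1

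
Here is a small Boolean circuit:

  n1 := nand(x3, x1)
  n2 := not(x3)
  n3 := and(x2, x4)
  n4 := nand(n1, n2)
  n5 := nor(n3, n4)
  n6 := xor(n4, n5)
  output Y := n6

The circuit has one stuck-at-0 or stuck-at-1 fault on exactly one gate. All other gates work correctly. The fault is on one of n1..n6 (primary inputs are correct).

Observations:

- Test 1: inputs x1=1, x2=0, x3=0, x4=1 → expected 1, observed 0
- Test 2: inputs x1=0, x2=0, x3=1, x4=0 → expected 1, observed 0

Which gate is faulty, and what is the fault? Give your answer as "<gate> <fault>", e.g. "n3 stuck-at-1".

n6 stuck-at-0

Fault-free values for test 1 (x1=1, x2=0, x3=0, x4=1): n1=1, n2=1, n3=0, n4=0, n5=1, n6=1, giving Y=1. Observed 0.
Test 1: faults giving observed 0 are {n3 stuck-at-1, n5 stuck-at-0, n6 stuck-at-0}.
Test 2 (x1=0, x2=0, x3=1, x4=0): fault-free n1=1, n2=0, n3=0, n4=1, n5=0, n6=1 → 1; observed 0. Eliminates n3 stuck-at-1, n5 stuck-at-0.
Only n6 stuck-at-0 is consistent with every test.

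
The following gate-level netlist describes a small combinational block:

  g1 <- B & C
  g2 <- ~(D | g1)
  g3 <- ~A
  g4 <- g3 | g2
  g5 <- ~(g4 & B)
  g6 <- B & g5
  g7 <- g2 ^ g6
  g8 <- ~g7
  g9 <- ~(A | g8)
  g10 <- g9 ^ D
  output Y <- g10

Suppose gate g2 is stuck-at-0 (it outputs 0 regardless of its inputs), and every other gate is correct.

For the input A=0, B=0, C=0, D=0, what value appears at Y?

Propagate with g2 forced: g1=0, g2=0 [stuck-at-0], g3=1, g4=1, g5=1, g6=0, g7=0, g8=1, g9=0, g10=0.
So Y = 0. (Without the fault it would be 1.)

0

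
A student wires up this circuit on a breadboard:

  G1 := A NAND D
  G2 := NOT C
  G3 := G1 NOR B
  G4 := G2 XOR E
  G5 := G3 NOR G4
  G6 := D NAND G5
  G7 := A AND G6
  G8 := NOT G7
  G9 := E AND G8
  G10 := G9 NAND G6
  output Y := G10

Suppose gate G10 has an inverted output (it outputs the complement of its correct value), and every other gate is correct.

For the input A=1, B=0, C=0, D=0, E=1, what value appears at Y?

Propagate with G10 forced: G1=1, G2=1, G3=0, G4=0, G5=1, G6=1, G7=1, G8=0, G9=0, G10=0 [inverted output].
So Y = 0. (Without the fault it would be 1.)

0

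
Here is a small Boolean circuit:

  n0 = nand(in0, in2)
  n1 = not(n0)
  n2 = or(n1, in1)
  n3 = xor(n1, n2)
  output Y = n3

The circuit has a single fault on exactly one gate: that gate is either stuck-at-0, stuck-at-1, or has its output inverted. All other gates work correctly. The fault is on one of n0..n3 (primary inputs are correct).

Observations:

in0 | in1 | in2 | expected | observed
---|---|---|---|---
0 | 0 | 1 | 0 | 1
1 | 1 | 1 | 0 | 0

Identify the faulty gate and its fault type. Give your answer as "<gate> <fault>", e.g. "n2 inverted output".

n2 stuck-at-1

Fault-free values for test 1 (in0=0, in1=0, in2=1): n0=1, n1=0, n2=0, n3=0, giving Y=0. Observed 1.
Test 1: faults giving observed 1 are {n2 stuck-at-1, n2 inverted output, n3 stuck-at-1, n3 inverted output}.
Test 2 (in0=1, in1=1, in2=1): fault-free n0=0, n1=1, n2=1, n3=0 → 0; observed 0. Eliminates n2 inverted output, n3 stuck-at-1, n3 inverted output.
Only n2 stuck-at-1 is consistent with every test.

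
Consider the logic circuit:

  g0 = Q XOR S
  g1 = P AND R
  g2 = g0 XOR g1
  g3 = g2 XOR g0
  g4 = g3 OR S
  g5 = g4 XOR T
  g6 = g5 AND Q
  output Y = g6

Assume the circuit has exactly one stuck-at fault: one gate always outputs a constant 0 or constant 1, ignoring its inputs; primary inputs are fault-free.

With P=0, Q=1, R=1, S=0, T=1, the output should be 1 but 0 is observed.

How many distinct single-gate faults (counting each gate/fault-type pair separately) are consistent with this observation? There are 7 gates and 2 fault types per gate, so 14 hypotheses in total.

Fault-free: g0=1, g1=0, g2=1, g3=0, g4=0, g5=1, g6=1 → 1. Observed 0.
  g0 stuck-at-0: output 1 ✗
  g0 stuck-at-1: output 1 ✗
  g1 stuck-at-0: output 1 ✗
  g1 stuck-at-1: output 0 ✓
  g2 stuck-at-0: output 0 ✓
  g2 stuck-at-1: output 1 ✗
  g3 stuck-at-0: output 1 ✗
  g3 stuck-at-1: output 0 ✓
  g4 stuck-at-0: output 1 ✗
  g4 stuck-at-1: output 0 ✓
  g5 stuck-at-0: output 0 ✓
  g5 stuck-at-1: output 1 ✗
  g6 stuck-at-0: output 0 ✓
  g6 stuck-at-1: output 1 ✗
Consistent faults: {g1 stuck-at-1, g2 stuck-at-0, g3 stuck-at-1, g4 stuck-at-1, g5 stuck-at-0, g6 stuck-at-0} — 6 in all.

6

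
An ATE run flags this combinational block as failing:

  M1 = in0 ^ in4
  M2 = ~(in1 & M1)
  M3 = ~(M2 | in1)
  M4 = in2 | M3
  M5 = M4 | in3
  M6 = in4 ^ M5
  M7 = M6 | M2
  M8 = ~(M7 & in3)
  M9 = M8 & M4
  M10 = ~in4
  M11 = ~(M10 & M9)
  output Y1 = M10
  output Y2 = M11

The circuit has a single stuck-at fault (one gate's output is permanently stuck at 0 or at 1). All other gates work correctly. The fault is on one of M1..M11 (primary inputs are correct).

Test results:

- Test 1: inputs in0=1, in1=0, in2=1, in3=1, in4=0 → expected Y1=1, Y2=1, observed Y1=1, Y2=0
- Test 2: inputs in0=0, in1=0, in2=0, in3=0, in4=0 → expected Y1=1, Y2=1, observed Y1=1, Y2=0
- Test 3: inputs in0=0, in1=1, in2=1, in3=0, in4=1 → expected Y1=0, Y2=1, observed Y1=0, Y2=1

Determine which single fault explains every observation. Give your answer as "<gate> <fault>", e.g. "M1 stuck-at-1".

M9 stuck-at-1

Fault-free values for test 1 (in0=1, in1=0, in2=1, in3=1, in4=0): M1=1, M2=1, M3=0, M4=1, M5=1, M6=1, M7=1, M8=0, M9=0, M10=1, M11=1, giving Y1=1, Y2=1. Observed Y1=1, Y2=0.
Test 1: faults giving observed Y1=1, Y2=0 are {M7 stuck-at-0, M8 stuck-at-1, M9 stuck-at-1, M11 stuck-at-0}.
Test 2 (in0=0, in1=0, in2=0, in3=0, in4=0): fault-free M1=0, M2=1, M3=0, M4=0, M5=0, M6=0, M7=1, M8=1, M9=0, M10=1, M11=1 → Y1=1, Y2=1; observed Y1=1, Y2=0. Eliminates M7 stuck-at-0, M8 stuck-at-1.
Test 3 (in0=0, in1=1, in2=1, in3=0, in4=1): fault-free M1=1, M2=0, M3=0, M4=1, M5=1, M6=0, M7=0, M8=1, M9=1, M10=0, M11=1 → Y1=0, Y2=1; observed Y1=0, Y2=1. Eliminates M11 stuck-at-0.
Only M9 stuck-at-1 is consistent with every test.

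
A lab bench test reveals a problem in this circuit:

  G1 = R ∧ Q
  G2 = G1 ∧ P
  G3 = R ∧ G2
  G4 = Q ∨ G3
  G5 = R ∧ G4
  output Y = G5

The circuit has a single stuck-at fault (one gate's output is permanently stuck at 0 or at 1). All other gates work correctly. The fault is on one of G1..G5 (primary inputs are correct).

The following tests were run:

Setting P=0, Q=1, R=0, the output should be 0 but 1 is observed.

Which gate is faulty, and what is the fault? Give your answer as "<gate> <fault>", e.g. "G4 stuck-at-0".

Fault-free values for test 1 (P=0, Q=1, R=0): G1=0, G2=0, G3=0, G4=1, G5=0, giving Y=0. Observed 1.
Test 1: faults giving observed 1 are {G5 stuck-at-1}.
Only G5 stuck-at-1 is consistent with every test.

G5 stuck-at-1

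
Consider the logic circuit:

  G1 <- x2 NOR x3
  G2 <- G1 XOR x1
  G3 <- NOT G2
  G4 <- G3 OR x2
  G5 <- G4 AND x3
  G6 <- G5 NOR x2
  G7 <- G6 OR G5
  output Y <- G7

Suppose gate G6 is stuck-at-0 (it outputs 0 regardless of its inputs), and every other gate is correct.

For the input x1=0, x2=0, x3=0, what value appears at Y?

0

Propagate with G6 forced: G1=1, G2=1, G3=0, G4=0, G5=0, G6=0 [stuck-at-0], G7=0.
So Y = 0. (Without the fault it would be 1.)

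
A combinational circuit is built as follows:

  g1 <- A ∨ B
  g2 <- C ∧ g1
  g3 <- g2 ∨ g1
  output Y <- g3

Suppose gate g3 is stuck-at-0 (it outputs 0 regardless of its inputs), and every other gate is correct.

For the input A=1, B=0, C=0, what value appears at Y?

Propagate with g3 forced: g1=1, g2=0, g3=0 [stuck-at-0].
So Y = 0. (Without the fault it would be 1.)

0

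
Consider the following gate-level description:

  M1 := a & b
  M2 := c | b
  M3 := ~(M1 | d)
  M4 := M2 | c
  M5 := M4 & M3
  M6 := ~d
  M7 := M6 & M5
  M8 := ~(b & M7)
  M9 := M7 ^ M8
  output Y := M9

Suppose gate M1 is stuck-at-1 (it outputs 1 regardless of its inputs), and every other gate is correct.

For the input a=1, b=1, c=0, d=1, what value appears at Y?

1

Propagate with M1 forced: M1=1 [stuck-at-1], M2=1, M3=0, M4=1, M5=0, M6=0, M7=0, M8=1, M9=1.
So Y = 1. (Same as the fault-free value — the fault is masked on this input.)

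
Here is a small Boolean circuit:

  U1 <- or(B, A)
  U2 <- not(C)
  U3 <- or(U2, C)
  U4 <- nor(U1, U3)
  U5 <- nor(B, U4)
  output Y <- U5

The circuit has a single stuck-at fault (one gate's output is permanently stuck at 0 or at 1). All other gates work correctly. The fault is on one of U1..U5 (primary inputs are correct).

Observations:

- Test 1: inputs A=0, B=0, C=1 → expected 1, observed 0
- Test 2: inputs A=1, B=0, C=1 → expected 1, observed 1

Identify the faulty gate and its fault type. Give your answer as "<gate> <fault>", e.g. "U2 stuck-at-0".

U3 stuck-at-0

Fault-free values for test 1 (A=0, B=0, C=1): U1=0, U2=0, U3=1, U4=0, U5=1, giving Y=1. Observed 0.
Test 1: faults giving observed 0 are {U3 stuck-at-0, U4 stuck-at-1, U5 stuck-at-0}.
Test 2 (A=1, B=0, C=1): fault-free U1=1, U2=0, U3=1, U4=0, U5=1 → 1; observed 1. Eliminates U4 stuck-at-1, U5 stuck-at-0.
Only U3 stuck-at-0 is consistent with every test.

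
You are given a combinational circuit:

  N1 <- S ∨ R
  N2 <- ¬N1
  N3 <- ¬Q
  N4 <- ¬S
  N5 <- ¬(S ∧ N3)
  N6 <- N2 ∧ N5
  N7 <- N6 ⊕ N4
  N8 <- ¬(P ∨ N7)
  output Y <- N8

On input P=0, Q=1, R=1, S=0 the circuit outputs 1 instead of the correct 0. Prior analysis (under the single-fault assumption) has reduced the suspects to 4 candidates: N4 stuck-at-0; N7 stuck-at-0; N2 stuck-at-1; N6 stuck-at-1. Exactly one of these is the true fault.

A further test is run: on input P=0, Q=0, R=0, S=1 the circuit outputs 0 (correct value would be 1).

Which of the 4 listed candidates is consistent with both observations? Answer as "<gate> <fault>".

Evaluate each candidate on input P=0, Q=0, R=0, S=1:
  N4 stuck-at-0: N1=1, N2=0, N3=1, N4=0 [stuck-at-0], N5=0, N6=0, N7=0, N8=1 → 1 — eliminated
  N7 stuck-at-0: N1=1, N2=0, N3=1, N4=0, N5=0, N6=0, N7=0 [stuck-at-0], N8=1 → 1 — eliminated
  N2 stuck-at-1: N1=1, N2=1 [stuck-at-1], N3=1, N4=0, N5=0, N6=0, N7=0, N8=1 → 1 — eliminated
  N6 stuck-at-1: N1=1, N2=0, N3=1, N4=0, N5=0, N6=1 [stuck-at-1], N7=1, N8=0 → 0 — matches
Only N6 stuck-at-1 reproduces the observed 0.

N6 stuck-at-1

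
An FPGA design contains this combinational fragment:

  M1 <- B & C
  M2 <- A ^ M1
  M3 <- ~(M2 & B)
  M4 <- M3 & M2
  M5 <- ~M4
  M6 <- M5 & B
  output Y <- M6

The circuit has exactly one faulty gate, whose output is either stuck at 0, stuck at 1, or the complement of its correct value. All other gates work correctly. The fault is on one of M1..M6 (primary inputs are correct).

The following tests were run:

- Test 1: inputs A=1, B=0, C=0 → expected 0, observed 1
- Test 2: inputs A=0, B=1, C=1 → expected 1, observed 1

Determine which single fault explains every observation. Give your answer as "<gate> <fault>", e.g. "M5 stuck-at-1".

M6 stuck-at-1

Fault-free values for test 1 (A=1, B=0, C=0): M1=0, M2=1, M3=1, M4=1, M5=0, M6=0, giving Y=0. Observed 1.
Test 1: faults giving observed 1 are {M6 stuck-at-1, M6 inverted output}.
Test 2 (A=0, B=1, C=1): fault-free M1=1, M2=1, M3=0, M4=0, M5=1, M6=1 → 1; observed 1. Eliminates M6 inverted output.
Only M6 stuck-at-1 is consistent with every test.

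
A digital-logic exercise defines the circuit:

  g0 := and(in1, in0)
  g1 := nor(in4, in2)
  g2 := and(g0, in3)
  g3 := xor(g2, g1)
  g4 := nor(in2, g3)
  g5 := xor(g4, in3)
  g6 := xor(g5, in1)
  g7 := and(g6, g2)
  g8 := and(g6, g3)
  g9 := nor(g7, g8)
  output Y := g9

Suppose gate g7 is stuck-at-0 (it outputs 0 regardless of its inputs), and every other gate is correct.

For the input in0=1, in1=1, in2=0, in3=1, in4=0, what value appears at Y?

Propagate with g7 forced: g0=1, g1=1, g2=1, g3=0, g4=1, g5=0, g6=1, g7=0 [stuck-at-0], g8=0, g9=1.
So Y = 1. (Without the fault it would be 0.)

1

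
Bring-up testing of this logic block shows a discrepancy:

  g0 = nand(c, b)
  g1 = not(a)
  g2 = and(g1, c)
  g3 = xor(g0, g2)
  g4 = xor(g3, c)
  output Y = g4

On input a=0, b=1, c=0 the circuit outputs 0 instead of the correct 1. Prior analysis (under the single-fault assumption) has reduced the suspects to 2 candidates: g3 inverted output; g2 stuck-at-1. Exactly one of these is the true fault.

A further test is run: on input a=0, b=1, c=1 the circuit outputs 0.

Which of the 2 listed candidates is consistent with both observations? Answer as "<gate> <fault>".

Evaluate each candidate on input a=0, b=1, c=1:
  g3 inverted output: g0=0, g1=1, g2=1, g3=0 [inverted output], g4=1 → 1 — eliminated
  g2 stuck-at-1: g0=0, g1=1, g2=1 [stuck-at-1], g3=1, g4=0 → 0 — matches
Only g2 stuck-at-1 reproduces the observed 0.

g2 stuck-at-1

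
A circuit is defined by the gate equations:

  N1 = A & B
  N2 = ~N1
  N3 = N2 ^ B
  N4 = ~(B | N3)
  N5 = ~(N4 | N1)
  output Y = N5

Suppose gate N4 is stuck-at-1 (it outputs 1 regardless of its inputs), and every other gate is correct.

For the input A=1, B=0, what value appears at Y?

Propagate with N4 forced: N1=0, N2=1, N3=1, N4=1 [stuck-at-1], N5=0.
So Y = 0. (Without the fault it would be 1.)

0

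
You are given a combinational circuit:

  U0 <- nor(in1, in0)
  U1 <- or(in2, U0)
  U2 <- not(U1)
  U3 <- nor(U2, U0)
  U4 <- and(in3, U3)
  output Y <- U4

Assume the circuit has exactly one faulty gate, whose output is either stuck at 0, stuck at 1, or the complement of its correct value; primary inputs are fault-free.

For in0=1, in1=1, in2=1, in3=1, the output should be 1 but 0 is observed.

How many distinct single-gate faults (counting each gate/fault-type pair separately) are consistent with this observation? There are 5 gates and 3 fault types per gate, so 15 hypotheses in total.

Fault-free: U0=0, U1=1, U2=0, U3=1, U4=1 → 1. Observed 0.
  U0: stuck-at-1, inverted output ✓; others ✗
  U1: stuck-at-0, inverted output ✓; others ✗
  U2: stuck-at-1, inverted output ✓; others ✗
  U3: stuck-at-0, inverted output ✓; others ✗
  U4: stuck-at-0, inverted output ✓; others ✗
Consistent faults: {U0 stuck-at-1, U0 inverted output, U1 stuck-at-0, U1 inverted output, U2 stuck-at-1, U2 inverted output, U3 stuck-at-0, U3 inverted output, U4 stuck-at-0, U4 inverted output} — 10 in all.

10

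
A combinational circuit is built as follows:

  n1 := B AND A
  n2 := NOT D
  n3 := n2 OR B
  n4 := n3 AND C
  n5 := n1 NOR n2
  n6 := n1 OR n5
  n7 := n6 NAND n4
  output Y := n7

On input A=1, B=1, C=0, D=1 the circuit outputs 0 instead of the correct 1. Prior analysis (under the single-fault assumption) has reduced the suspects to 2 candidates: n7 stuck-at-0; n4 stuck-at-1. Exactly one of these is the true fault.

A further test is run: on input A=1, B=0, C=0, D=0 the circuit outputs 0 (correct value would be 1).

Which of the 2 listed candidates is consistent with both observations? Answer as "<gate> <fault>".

Evaluate each candidate on input A=1, B=0, C=0, D=0:
  n7 stuck-at-0: n1=0, n2=1, n3=1, n4=0, n5=0, n6=0, n7=0 [stuck-at-0] → 0 — matches
  n4 stuck-at-1: n1=0, n2=1, n3=1, n4=1 [stuck-at-1], n5=0, n6=0, n7=1 → 1 — eliminated
Only n7 stuck-at-0 reproduces the observed 0.

n7 stuck-at-0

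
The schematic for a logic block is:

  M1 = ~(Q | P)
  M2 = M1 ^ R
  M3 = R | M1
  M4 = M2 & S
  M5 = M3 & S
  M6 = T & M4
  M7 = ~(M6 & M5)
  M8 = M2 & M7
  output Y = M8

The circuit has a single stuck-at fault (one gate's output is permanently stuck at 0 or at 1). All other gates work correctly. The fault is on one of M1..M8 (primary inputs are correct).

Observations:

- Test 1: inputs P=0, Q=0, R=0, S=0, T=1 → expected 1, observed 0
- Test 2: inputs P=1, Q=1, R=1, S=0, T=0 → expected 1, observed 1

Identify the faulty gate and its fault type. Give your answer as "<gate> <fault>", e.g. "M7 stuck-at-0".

M1 stuck-at-0

Fault-free values for test 1 (P=0, Q=0, R=0, S=0, T=1): M1=1, M2=1, M3=1, M4=0, M5=0, M6=0, M7=1, M8=1, giving Y=1. Observed 0.
Test 1: faults giving observed 0 are {M1 stuck-at-0, M2 stuck-at-0, M7 stuck-at-0, M8 stuck-at-0}.
Test 2 (P=1, Q=1, R=1, S=0, T=0): fault-free M1=0, M2=1, M3=1, M4=0, M5=0, M6=0, M7=1, M8=1 → 1; observed 1. Eliminates M2 stuck-at-0, M7 stuck-at-0, M8 stuck-at-0.
Only M1 stuck-at-0 is consistent with every test.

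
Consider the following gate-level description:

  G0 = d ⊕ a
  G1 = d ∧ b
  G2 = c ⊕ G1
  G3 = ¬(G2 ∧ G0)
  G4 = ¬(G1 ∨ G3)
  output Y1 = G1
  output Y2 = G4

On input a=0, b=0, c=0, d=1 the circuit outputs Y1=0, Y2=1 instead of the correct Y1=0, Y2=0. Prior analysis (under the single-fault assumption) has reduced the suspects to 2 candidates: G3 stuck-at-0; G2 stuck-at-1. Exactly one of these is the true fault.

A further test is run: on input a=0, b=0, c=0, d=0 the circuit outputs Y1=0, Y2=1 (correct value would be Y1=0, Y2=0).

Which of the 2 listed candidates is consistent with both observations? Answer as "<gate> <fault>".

G3 stuck-at-0

Evaluate each candidate on input a=0, b=0, c=0, d=0:
  G3 stuck-at-0: G0=0, G1=0, G2=0, G3=0 [stuck-at-0], G4=1 → Y1=0, Y2=1 — matches
  G2 stuck-at-1: G0=0, G1=0, G2=1 [stuck-at-1], G3=1, G4=0 → Y1=0, Y2=0 — eliminated
Only G3 stuck-at-0 reproduces the observed Y1=0, Y2=1.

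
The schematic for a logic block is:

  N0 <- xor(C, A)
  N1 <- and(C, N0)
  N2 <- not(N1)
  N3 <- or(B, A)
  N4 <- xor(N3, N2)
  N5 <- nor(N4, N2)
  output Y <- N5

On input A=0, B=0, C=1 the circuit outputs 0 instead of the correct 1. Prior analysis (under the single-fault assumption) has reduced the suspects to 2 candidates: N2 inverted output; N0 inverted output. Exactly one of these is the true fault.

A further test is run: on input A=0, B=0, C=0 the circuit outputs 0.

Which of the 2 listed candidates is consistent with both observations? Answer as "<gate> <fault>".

Evaluate each candidate on input A=0, B=0, C=0:
  N2 inverted output: N0=0, N1=0, N2=0 [inverted output], N3=0, N4=0, N5=1 → 1 — eliminated
  N0 inverted output: N0=1 [inverted output], N1=0, N2=1, N3=0, N4=1, N5=0 → 0 — matches
Only N0 inverted output reproduces the observed 0.

N0 inverted output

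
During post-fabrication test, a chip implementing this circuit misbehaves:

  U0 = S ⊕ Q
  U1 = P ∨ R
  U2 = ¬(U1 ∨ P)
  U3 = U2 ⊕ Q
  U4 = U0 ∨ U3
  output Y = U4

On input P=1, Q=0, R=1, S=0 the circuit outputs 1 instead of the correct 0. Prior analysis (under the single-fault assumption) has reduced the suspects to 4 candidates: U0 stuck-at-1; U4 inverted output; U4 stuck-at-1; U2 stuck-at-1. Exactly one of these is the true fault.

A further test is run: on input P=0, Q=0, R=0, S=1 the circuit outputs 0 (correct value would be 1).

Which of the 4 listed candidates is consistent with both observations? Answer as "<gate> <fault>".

Evaluate each candidate on input P=0, Q=0, R=0, S=1:
  U0 stuck-at-1: U0=1 [stuck-at-1], U1=0, U2=1, U3=1, U4=1 → 1 — eliminated
  U4 inverted output: U0=1, U1=0, U2=1, U3=1, U4=0 [inverted output] → 0 — matches
  U4 stuck-at-1: U0=1, U1=0, U2=1, U3=1, U4=1 [stuck-at-1] → 1 — eliminated
  U2 stuck-at-1: U0=1, U1=0, U2=1 [stuck-at-1], U3=1, U4=1 → 1 — eliminated
Only U4 inverted output reproduces the observed 0.

U4 inverted output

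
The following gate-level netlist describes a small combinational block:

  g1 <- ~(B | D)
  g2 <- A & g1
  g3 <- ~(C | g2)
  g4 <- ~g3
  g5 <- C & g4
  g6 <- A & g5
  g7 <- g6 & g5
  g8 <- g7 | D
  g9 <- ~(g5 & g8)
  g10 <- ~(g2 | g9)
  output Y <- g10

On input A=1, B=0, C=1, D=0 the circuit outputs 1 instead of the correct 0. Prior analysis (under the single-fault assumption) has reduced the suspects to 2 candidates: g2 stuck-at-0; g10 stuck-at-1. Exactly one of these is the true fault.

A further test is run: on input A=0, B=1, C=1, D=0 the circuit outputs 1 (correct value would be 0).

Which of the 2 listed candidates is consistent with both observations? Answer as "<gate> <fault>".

Evaluate each candidate on input A=0, B=1, C=1, D=0:
  g2 stuck-at-0: g1=0, g2=0 [stuck-at-0], g3=0, g4=1, g5=1, g6=0, g7=0, g8=0, g9=1, g10=0 → 0 — eliminated
  g10 stuck-at-1: g1=0, g2=0, g3=0, g4=1, g5=1, g6=0, g7=0, g8=0, g9=1, g10=1 [stuck-at-1] → 1 — matches
Only g10 stuck-at-1 reproduces the observed 1.

g10 stuck-at-1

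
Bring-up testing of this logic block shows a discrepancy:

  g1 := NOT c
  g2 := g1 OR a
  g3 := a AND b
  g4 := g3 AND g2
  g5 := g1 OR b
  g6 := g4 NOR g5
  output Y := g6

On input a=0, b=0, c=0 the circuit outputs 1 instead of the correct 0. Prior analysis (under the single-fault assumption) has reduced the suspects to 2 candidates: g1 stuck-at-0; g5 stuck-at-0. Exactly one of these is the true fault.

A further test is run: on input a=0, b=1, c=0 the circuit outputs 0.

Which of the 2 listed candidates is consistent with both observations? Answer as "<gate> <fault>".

g1 stuck-at-0

Evaluate each candidate on input a=0, b=1, c=0:
  g1 stuck-at-0: g1=0 [stuck-at-0], g2=0, g3=0, g4=0, g5=1, g6=0 → 0 — matches
  g5 stuck-at-0: g1=1, g2=1, g3=0, g4=0, g5=0 [stuck-at-0], g6=1 → 1 — eliminated
Only g1 stuck-at-0 reproduces the observed 0.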